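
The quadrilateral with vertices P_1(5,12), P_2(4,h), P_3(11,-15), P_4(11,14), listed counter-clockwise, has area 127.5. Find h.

The doubled signed area Σ (x_i y_{i+1} − x_{i+1} y_i) is linear in h.
With h=0 it equals 273; the coefficient of h is -6 (from the two edges through P_2).
So -6·h + 273 = 2·127.5 = 255 ⇒ h = 3.

3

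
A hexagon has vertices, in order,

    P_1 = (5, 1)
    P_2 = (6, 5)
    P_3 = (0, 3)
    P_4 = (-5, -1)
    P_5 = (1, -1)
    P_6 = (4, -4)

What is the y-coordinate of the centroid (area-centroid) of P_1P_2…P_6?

34/41

Apply the shoelace formula. First the cross-terms c_i = x_i·y_{i+1} − x_{i+1}·y_i:
  19, 18, 15, 6, 0, 24  ⇒  2A = 82, A = 41.
Then Σ (y_i + y_{i+1})·c_i = 204, so ȳ = 204 / (6·41) = 34/41.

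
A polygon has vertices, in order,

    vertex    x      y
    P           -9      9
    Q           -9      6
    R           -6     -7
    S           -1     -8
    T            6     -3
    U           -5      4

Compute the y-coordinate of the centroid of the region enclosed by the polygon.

-163/109

Apply the surveyor's formula. First the cross-terms c_i = x_i·y_{i+1} − x_{i+1}·y_i:
  27, 99, 41, 51, 9, -9  ⇒  2A = 218, A = 109.
Then Σ (y_i + y_{i+1})·c_i = -978, so ȳ = -978 / (6·109) = -163/109.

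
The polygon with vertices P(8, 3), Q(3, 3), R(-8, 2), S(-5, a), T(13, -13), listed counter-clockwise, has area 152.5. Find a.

-2

Write out the shoelace sum; only the two edges meeting at S involve a:
2·Area = [((-8)·a − (-5)·2) + ((-5)·(-13) − 13·a)] + 188
       = -21·a + 263 = 305
⇒ a = -2.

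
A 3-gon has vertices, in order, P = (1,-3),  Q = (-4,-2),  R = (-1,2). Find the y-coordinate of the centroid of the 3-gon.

-1

Apply the shoelace (surveyor's) formula. First the cross-terms c_i = x_i·y_{i+1} − x_{i+1}·y_i:
  -14, -10, 1  ⇒  2A = -23, A = -11.5.
Then Σ (y_i + y_{i+1})·c_i = 69, so ȳ = 69 / (6·(-11.5)) = -1.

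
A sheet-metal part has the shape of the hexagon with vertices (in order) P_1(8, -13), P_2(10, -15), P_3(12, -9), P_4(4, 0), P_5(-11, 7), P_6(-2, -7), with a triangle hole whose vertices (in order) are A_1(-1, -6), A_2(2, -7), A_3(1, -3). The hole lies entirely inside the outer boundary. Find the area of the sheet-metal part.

163

Outer boundary:
Apply the surveyor's formula: 2A = Σ (x_i·y_{i+1} − x_{i+1}·y_i), indices taken mod 6.
Σ = (10) + (90) + (36) + (28) + (91) + (82) = 337
Area = |Σ|/2 = 168.5.
Hole:
Apply the surveyor's formula: 2A = Σ (x_i·y_{i+1} − x_{i+1}·y_i), indices taken mod 3.
Σ = (19) + (1) + (-9) = 11
Area = |Σ|/2 = 5.5.
Net area = 168.5 − 5.5 = 163.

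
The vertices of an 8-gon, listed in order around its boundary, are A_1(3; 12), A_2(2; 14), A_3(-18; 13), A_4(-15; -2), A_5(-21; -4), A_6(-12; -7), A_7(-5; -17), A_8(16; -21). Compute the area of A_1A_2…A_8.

Σ = (18) + (278) + (231) + (18) + (99) + (169) + (377) + (255) = 1445
Area = |Σ|/2 = 722.5.

722.5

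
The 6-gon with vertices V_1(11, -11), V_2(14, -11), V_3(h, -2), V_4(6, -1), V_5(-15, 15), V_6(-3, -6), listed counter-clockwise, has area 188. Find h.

5

Write out the shoelace sum; only the two edges meeting at V_3 involve h:
2·Area = [(14·(-2) − h·(-11)) + (h·(-1) − 6·(-2))] + 342
       = 10·h + 326 = 376
⇒ h = 5.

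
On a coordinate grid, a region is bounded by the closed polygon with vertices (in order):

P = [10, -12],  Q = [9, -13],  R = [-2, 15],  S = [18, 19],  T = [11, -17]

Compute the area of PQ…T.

Apply the surveyor's formula: 2A = Σ (x_i·y_{i+1} − x_{i+1}·y_i), indices taken mod 5.
Cross-terms: -22, 109, -308, -515, 38  ⇒  Σ = -698
Area = |Σ|/2 = 349.

349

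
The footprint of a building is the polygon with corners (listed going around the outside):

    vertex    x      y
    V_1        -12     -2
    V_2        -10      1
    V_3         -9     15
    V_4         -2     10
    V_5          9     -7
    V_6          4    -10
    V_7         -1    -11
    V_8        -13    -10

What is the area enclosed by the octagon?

326

Apply the surveyor's formula: 2A = Σ (x_i·y_{i+1} − x_{i+1}·y_i), indices taken mod 8.
Σ = (-32) + (-141) + (-60) + (-76) + (-62) + (-54) + (-133) + (-94) = -652
Area = |Σ|/2 = 326.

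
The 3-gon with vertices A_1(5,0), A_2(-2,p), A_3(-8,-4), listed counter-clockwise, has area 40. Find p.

4

The doubled signed area Σ (x_i y_{i+1} − x_{i+1} y_i) is linear in p.
With p=0 it equals 28; the coefficient of p is 13 (from the two edges through A_2).
So 13·p + 28 = 2·40 = 80 ⇒ p = 4.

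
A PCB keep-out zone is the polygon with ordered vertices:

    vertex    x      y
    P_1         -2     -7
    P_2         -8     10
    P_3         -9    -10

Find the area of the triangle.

68.5

Apply the shoelace formula: 2A = Σ (x_i·y_{i+1} − x_{i+1}·y_i), indices taken mod 3.
Cross-terms: -76, 170, 43  ⇒  Σ = 137
Area = |Σ|/2 = 68.5.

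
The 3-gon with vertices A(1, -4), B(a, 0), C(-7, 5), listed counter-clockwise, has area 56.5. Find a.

The doubled signed area Σ (x_i y_{i+1} − x_{i+1} y_i) is linear in a.
With a=0 it equals 23; the coefficient of a is 9 (from the two edges through B).
So 9·a + 23 = 2·56.5 = 113 ⇒ a = 10.

10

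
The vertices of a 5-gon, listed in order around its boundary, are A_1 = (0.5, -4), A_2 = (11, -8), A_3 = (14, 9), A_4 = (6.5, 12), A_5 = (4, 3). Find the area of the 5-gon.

Apply Gauss's area formula: 2A = Σ (x_i·y_{i+1} − x_{i+1}·y_i), indices taken mod 5.
Σ = (40) + (211) + (109.5) + (-28.5) + (-17.5) = 314.5
Area = |Σ|/2 = 157.25.

157.25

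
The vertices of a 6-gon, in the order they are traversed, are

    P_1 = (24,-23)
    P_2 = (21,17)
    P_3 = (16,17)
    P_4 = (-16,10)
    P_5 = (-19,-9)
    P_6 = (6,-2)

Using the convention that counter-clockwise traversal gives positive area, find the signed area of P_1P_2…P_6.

Σ = (891) + (85) + (432) + (334) + (92) + (-90) = 1744
Signed area = Σ/2 = 872 (positive ⇒ counter-clockwise traversal).

872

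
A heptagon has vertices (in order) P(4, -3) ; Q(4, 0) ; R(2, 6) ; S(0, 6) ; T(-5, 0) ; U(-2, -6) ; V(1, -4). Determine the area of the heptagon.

Apply Gauss's area formula: 2A = Σ (x_i·y_{i+1} − x_{i+1}·y_i), indices taken mod 7.
Σ = (12) + (24) + (12) + (30) + (30) + (14) + (13) = 135
Area = |Σ|/2 = 67.5.

67.5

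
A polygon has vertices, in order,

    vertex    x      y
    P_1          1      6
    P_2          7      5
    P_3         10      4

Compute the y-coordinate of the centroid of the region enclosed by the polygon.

5

Apply the shoelace (surveyor's) formula. First the cross-terms c_i = x_i·y_{i+1} − x_{i+1}·y_i:
  -37, -22, 56  ⇒  2A = -3, A = -1.5.
Then Σ (y_i + y_{i+1})·c_i = -45, so ȳ = -45 / (6·(-1.5)) = 5.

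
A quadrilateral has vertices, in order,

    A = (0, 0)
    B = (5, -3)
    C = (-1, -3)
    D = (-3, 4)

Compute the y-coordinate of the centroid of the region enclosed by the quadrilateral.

-95/93

Apply the surveyor's formula. First the cross-terms c_i = x_i·y_{i+1} − x_{i+1}·y_i:
  0, -18, -13, 0  ⇒  2A = -31, A = -15.5.
Then Σ (y_i + y_{i+1})·c_i = 95, so ȳ = 95 / (6·(-15.5)) = -95/93.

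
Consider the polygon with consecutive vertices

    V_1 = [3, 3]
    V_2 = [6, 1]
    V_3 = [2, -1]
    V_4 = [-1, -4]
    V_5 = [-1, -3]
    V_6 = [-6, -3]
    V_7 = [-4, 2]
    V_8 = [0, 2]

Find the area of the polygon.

Apply Gauss's area formula: 2A = Σ (x_i·y_{i+1} − x_{i+1}·y_i), indices taken mod 8.
V_1→V_2: (3)(1) − (6)(3) = -15
V_2→V_3: (6)(-1) − (2)(1) = -8
V_3→V_4: (2)(-4) − (-1)(-1) = -9
V_4→V_5: (-1)(-3) − (-1)(-4) = -1
V_5→V_6: (-1)(-3) − (-6)(-3) = -15
V_6→V_7: (-6)(2) − (-4)(-3) = -24
V_7→V_8: (-4)(2) − (0)(2) = -8
V_8→V_1: (0)(3) − (3)(2) = -6
Σ = -86
Area = |Σ|/2 = 43.

43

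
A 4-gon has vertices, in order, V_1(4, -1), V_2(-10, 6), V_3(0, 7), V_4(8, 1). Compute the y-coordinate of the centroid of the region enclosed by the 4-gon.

322/93

Apply Gauss's area formula. First the cross-terms c_i = x_i·y_{i+1} − x_{i+1}·y_i:
  14, -70, -56, -12  ⇒  2A = -124, A = -62.
Then Σ (y_i + y_{i+1})·c_i = -1288, so ȳ = -1288 / (6·(-62)) = 322/93.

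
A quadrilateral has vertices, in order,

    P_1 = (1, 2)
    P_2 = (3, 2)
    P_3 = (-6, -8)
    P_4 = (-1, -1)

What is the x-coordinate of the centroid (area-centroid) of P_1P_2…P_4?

Apply Gauss's area formula. First the cross-terms c_i = x_i·y_{i+1} − x_{i+1}·y_i:
  -4, -12, -2, -1  ⇒  2A = -19, A = -9.5.
Then Σ (x_i + x_{i+1})·c_i = 34, so x̄ = 34 / (6·(-9.5)) = -34/57.

-34/57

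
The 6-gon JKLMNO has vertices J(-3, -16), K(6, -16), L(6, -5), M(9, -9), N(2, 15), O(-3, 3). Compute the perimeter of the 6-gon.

|JK| = √((9)² + (0)²) = √81 = 9
|KL| = √((0)² + (11)²) = √121 = 11
|LM| = √((3)² + (-4)²) = √25 = 5
|MN| = √((-7)² + (24)²) = √625 = 25
|NO| = √((-5)² + (-12)²) = √169 = 13
|OJ| = √((0)² + (-19)²) = √361 = 19
Perimeter = 9 + 11 + 5 + 25 + 13 + 19 = 82.

82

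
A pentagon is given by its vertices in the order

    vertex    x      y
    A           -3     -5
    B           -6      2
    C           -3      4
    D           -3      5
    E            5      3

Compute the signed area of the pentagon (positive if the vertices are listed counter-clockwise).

-53.5

Cross-terms: -36, -18, -3, -34, -16  ⇒  Σ = -107
Signed area = Σ/2 = -53.5 (negative ⇒ clockwise traversal).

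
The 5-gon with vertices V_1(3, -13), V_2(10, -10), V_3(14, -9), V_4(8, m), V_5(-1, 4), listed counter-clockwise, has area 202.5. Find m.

Write out the shoelace sum; only the two edges meeting at V_4 involve m:
2·Area = [(14·m − 8·(-9)) + (8·4 − (-1)·m)] + 151
       = 15·m + 255 = 405
⇒ m = 10.

10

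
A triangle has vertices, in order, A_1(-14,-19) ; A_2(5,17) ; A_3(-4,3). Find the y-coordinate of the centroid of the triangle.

1/3

Apply the shoelace formula. First the cross-terms c_i = x_i·y_{i+1} − x_{i+1}·y_i:
  -143, 83, 118  ⇒  2A = 58, A = 29.
Then Σ (y_i + y_{i+1})·c_i = 58, so ȳ = 58 / (6·29) = 1/3.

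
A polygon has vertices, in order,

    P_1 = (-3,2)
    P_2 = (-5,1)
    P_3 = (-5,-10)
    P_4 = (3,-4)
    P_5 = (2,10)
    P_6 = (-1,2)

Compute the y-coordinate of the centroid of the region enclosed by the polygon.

-127/84

Apply the shoelace formula. First the cross-terms c_i = x_i·y_{i+1} − x_{i+1}·y_i:
  7, 55, 50, 38, 14, 4  ⇒  2A = 168, A = 84.
Then Σ (y_i + y_{i+1})·c_i = -762, so ȳ = -762 / (6·84) = -127/84.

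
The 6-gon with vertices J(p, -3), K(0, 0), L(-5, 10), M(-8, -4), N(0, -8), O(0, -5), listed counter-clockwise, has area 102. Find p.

Write out the shoelace sum; only the two edges meeting at J involve p:
2·Area = [(0·(-3) − p·(-5)) + (p·0 − 0·(-3))] + 164
       = 5·p + 164 = 204
⇒ p = 8.

8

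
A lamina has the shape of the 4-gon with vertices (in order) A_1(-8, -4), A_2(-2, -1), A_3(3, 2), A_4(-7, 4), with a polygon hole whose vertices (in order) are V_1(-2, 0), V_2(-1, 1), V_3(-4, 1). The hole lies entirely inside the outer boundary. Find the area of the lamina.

41

Outer boundary:
Σ = (0) + (-1) + (26) + (60) = 85
Area = |Σ|/2 = 42.5.
Hole:
Apply the shoelace (surveyor's) formula: 2A = Σ (x_i·y_{i+1} − x_{i+1}·y_i), indices taken mod 3.
Σ = (-2) + (3) + (2) = 3
Area = |Σ|/2 = 1.5.
Net area = 42.5 − 1.5 = 41.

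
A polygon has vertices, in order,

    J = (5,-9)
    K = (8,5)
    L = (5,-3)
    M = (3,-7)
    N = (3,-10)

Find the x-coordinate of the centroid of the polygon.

Apply the shoelace formula. First the cross-terms c_i = x_i·y_{i+1} − x_{i+1}·y_i:
  97, -49, -26, -9, 23  ⇒  2A = 36, A = 18.
Then Σ (x_i + x_{i+1})·c_i = 546, so x̄ = 546 / (6·18) = 91/18.

91/18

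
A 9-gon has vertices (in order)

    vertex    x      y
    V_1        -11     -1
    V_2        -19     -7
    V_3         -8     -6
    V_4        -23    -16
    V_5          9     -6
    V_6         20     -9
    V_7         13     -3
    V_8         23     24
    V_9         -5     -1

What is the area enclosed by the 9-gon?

478

Apply Gauss's area formula: 2A = Σ (x_i·y_{i+1} − x_{i+1}·y_i), indices taken mod 9.
Cross-terms: 58, 58, -10, 282, 39, 57, 381, 97, -6  ⇒  Σ = 956
Area = |Σ|/2 = 478.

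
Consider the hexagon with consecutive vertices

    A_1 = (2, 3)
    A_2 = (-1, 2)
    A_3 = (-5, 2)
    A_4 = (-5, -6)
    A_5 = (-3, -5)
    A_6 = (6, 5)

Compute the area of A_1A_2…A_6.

Apply the shoelace formula: 2A = Σ (x_i·y_{i+1} − x_{i+1}·y_i), indices taken mod 6.
A_1→A_2: (2)(2) − (-1)(3) = 7
A_2→A_3: (-1)(2) − (-5)(2) = 8
A_3→A_4: (-5)(-6) − (-5)(2) = 40
A_4→A_5: (-5)(-5) − (-3)(-6) = 7
A_5→A_6: (-3)(5) − (6)(-5) = 15
A_6→A_1: (6)(3) − (2)(5) = 8
Σ = 85
Area = |Σ|/2 = 42.5.

42.5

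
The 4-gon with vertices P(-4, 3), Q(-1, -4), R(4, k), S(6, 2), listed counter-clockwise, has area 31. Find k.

1

The doubled signed area Σ (x_i y_{i+1} − x_{i+1} y_i) is linear in k.
With k=0 it equals 69; the coefficient of k is -7 (from the two edges through R).
So -7·k + 69 = 2·31 = 62 ⇒ k = 1.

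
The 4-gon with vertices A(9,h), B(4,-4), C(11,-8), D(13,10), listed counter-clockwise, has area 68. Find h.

4

Write out the shoelace sum; only the two edges meeting at A involve h:
2·Area = [(13·h − 9·10) + (9·(-4) − 4·h)] + 226
       = 9·h + 100 = 136
⇒ h = 4.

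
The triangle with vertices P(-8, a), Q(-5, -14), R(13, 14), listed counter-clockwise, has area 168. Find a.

0

The doubled signed area Σ (x_i y_{i+1} − x_{i+1} y_i) is linear in a.
With a=0 it equals 336; the coefficient of a is 18 (from the two edges through P).
So 18·a + 336 = 2·168 = 336 ⇒ a = 0.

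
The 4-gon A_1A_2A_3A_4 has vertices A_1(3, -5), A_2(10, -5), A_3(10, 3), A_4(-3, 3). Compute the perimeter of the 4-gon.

|A_1A_2| = √((7)² + (0)²) = √49 = 7
|A_2A_3| = √((0)² + (8)²) = √64 = 8
|A_3A_4| = √((-13)² + (0)²) = √169 = 13
|A_4A_1| = √((6)² + (-8)²) = √100 = 10
Perimeter = 7 + 8 + 13 + 10 = 38.

38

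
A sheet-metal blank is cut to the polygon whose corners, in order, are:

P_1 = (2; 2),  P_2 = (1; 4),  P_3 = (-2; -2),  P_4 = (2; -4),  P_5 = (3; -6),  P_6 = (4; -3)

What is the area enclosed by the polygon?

Apply the surveyor's formula: 2A = Σ (x_i·y_{i+1} − x_{i+1}·y_i), indices taken mod 6.
P_1→P_2: (2)(4) − (1)(2) = 6
P_2→P_3: (1)(-2) − (-2)(4) = 6
P_3→P_4: (-2)(-4) − (2)(-2) = 12
P_4→P_5: (2)(-6) − (3)(-4) = 0
P_5→P_6: (3)(-3) − (4)(-6) = 15
P_6→P_1: (4)(2) − (2)(-3) = 14
Σ = 53
Area = |Σ|/2 = 26.5.

26.5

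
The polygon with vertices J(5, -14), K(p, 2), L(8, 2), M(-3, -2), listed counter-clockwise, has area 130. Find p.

Write out the shoelace sum; only the two edges meeting at K involve p:
2·Area = [(5·2 − p·(-14)) + (p·2 − 8·2)] + 42
       = 16·p + 36 = 260
⇒ p = 14.

14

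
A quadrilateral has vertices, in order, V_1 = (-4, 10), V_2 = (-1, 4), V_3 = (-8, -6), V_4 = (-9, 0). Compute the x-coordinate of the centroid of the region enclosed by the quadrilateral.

Apply the surveyor's formula. First the cross-terms c_i = x_i·y_{i+1} − x_{i+1}·y_i:
  -6, 38, -54, -90  ⇒  2A = -112, A = -56.
Then Σ (x_i + x_{i+1})·c_i = 1776, so x̄ = 1776 / (6·(-56)) = -37/7.

-37/7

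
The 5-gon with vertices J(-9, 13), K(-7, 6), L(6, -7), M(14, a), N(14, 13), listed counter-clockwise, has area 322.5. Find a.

Write out the shoelace sum; only the two edges meeting at M involve a:
2·Area = [(6·a − 14·(-7)) + (14·13 − 14·a)] + 349
       = -8·a + 629 = 645
⇒ a = -2.

-2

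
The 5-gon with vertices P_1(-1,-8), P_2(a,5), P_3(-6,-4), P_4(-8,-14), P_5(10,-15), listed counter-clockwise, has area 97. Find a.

The doubled signed area Σ (x_i y_{i+1} − x_{i+1} y_i) is linear in a.
With a=0 it equals 242; the coefficient of a is 4 (from the two edges through P_2).
So 4·a + 242 = 2·97 = 194 ⇒ a = -12.

-12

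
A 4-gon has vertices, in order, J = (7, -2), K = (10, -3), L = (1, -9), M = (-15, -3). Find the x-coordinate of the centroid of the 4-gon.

-22/21

Apply Gauss's area formula. First the cross-terms c_i = x_i·y_{i+1} − x_{i+1}·y_i:
  -1, -87, -138, 51  ⇒  2A = -175, A = -87.5.
Then Σ (x_i + x_{i+1})·c_i = 550, so x̄ = 550 / (6·(-87.5)) = -22/21.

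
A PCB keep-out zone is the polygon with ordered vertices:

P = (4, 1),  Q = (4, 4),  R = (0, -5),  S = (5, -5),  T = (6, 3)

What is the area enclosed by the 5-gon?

Apply Gauss's area formula: 2A = Σ (x_i·y_{i+1} − x_{i+1}·y_i), indices taken mod 5.
P→Q: (4)(4) − (4)(1) = 12
Q→R: (4)(-5) − (0)(4) = -20
R→S: (0)(-5) − (5)(-5) = 25
S→T: (5)(3) − (6)(-5) = 45
T→P: (6)(1) − (4)(3) = -6
Σ = 56
Area = |Σ|/2 = 28.

28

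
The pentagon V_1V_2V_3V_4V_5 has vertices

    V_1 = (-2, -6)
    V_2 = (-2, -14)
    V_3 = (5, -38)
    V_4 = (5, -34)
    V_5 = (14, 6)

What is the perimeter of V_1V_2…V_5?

|V_1V_2| = √((0)² + (-8)²) = √64 = 8
|V_2V_3| = √((7)² + (-24)²) = √625 = 25
|V_3V_4| = √((0)² + (4)²) = √16 = 4
|V_4V_5| = √((9)² + (40)²) = √1681 = 41
|V_5V_1| = √((-16)² + (-12)²) = √400 = 20
Perimeter = 8 + 25 + 4 + 41 + 20 = 98.

98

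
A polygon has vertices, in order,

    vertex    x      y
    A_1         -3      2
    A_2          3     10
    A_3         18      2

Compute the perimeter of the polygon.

48

|A_1A_2| = √((6)² + (8)²) = √100 = 10
|A_2A_3| = √((15)² + (-8)²) = √289 = 17
|A_3A_1| = √((-21)² + (0)²) = √441 = 21
Perimeter = 10 + 17 + 21 = 48.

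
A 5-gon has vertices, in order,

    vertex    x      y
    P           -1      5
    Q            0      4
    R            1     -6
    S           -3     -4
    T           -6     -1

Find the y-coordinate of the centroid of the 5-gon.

-173/246

Apply the shoelace (surveyor's) formula. First the cross-terms c_i = x_i·y_{i+1} − x_{i+1}·y_i:
  -4, -4, -22, -21, -31  ⇒  2A = -82, A = -41.
Then Σ (y_i + y_{i+1})·c_i = 173, so ȳ = 173 / (6·(-41)) = -173/246.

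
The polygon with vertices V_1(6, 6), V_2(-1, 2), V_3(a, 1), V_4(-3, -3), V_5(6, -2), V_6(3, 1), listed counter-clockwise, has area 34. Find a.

Write out the shoelace sum; only the two edges meeting at V_3 involve a:
2·Area = [((-1)·1 − a·2) + (a·(-3) − (-3)·1)] + 66
       = -5·a + 68 = 68
⇒ a = 0.

0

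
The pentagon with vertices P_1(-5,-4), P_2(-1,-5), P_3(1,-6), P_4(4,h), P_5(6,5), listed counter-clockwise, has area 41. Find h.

The doubled signed area Σ (x_i y_{i+1} − x_{i+1} y_i) is linear in h.
With h=0 it equals 77; the coefficient of h is -5 (from the two edges through P_4).
So -5·h + 77 = 2·41 = 82 ⇒ h = -1.

-1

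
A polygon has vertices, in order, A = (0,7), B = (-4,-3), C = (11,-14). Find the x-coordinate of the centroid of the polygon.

7/3

Apply the shoelace (surveyor's) formula. First the cross-terms c_i = x_i·y_{i+1} − x_{i+1}·y_i:
  28, 89, 77  ⇒  2A = 194, A = 97.
Then Σ (x_i + x_{i+1})·c_i = 1358, so x̄ = 1358 / (6·97) = 7/3.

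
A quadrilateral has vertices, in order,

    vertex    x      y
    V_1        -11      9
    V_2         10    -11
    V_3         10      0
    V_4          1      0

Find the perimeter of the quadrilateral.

|V_1V_2| = √((21)² + (-20)²) = √841 = 29
|V_2V_3| = √((0)² + (11)²) = √121 = 11
|V_3V_4| = √((-9)² + (0)²) = √81 = 9
|V_4V_1| = √((-12)² + (9)²) = √225 = 15
Perimeter = 29 + 11 + 9 + 15 = 64.

64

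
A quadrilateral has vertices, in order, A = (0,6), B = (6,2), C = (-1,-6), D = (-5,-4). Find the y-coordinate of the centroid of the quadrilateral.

-8/63

Apply the shoelace formula. First the cross-terms c_i = x_i·y_{i+1} − x_{i+1}·y_i:
  -36, -34, -26, -30  ⇒  2A = -126, A = -63.
Then Σ (y_i + y_{i+1})·c_i = 48, so ȳ = 48 / (6·(-63)) = -8/63.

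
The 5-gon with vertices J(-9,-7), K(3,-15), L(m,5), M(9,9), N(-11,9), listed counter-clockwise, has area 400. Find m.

The doubled signed area Σ (x_i y_{i+1} − x_{i+1} y_i) is linear in m.
With m=0 it equals 464; the coefficient of m is 24 (from the two edges through L).
So 24·m + 464 = 2·400 = 800 ⇒ m = 14.

14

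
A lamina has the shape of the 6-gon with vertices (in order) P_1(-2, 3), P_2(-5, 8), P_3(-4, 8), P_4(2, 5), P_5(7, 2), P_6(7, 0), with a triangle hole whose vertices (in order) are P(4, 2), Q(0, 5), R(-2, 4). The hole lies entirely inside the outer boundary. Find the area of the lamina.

Outer boundary:
Apply the surveyor's formula: 2A = Σ (x_i·y_{i+1} − x_{i+1}·y_i), indices taken mod 6.
Cross-terms: -1, -8, -36, -31, -14, 21  ⇒  Σ = -69
Area = |Σ|/2 = 34.5.
Hole:
Apply the shoelace formula: 2A = Σ (x_i·y_{i+1} − x_{i+1}·y_i), indices taken mod 3.
P→Q: (4)(5) − (0)(2) = 20
Q→R: (0)(4) − (-2)(5) = 10
R→P: (-2)(2) − (4)(4) = -20
Σ = 10
Area = |Σ|/2 = 5.
Net area = 34.5 − 5 = 29.5.

29.5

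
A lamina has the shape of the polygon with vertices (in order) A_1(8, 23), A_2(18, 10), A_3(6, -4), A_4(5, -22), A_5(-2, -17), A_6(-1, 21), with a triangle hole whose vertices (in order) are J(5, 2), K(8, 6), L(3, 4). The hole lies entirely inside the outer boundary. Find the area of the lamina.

471.5

Outer boundary:
Cross-terms: -334, -132, -112, -129, -59, -191  ⇒  Σ = -957
Area = |Σ|/2 = 478.5.
Hole:
Cross-terms: 14, 14, -14  ⇒  Σ = 14
Area = |Σ|/2 = 7.
Net area = 478.5 − 7 = 471.5.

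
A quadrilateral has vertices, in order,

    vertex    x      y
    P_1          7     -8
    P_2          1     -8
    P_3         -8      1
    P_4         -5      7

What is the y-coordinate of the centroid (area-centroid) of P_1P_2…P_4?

Apply the shoelace (surveyor's) formula. First the cross-terms c_i = x_i·y_{i+1} − x_{i+1}·y_i:
  -48, -63, -51, -9  ⇒  2A = -171, A = -85.5.
Then Σ (y_i + y_{i+1})·c_i = 810, so ȳ = 810 / (6·(-85.5)) = -30/19.

-30/19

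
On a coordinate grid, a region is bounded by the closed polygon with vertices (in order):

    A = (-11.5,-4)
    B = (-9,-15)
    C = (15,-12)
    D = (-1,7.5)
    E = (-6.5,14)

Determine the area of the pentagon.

395.875

Apply the surveyor's formula: 2A = Σ (x_i·y_{i+1} − x_{i+1}·y_i), indices taken mod 5.
Cross-terms: 136.5, 333, 100.5, 34.75, 187  ⇒  Σ = 791.75
Area = |Σ|/2 = 395.875.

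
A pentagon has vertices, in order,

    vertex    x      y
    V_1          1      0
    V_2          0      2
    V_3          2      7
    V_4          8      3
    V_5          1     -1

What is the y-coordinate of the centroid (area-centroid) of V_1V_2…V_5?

Apply the shoelace formula. First the cross-terms c_i = x_i·y_{i+1} − x_{i+1}·y_i:
  2, -4, -50, -11, 1  ⇒  2A = -62, A = -31.
Then Σ (y_i + y_{i+1})·c_i = -555, so ȳ = -555 / (6·(-31)) = 185/62.

185/62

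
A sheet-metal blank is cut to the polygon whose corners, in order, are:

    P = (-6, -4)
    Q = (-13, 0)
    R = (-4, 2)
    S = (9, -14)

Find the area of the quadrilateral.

Apply the shoelace (surveyor's) formula: 2A = Σ (x_i·y_{i+1} − x_{i+1}·y_i), indices taken mod 4.
Σ = (-52) + (-26) + (38) + (-120) = -160
Area = |Σ|/2 = 80.

80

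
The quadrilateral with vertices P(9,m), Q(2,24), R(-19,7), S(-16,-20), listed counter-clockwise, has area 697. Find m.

-2

Write out the shoelace sum; only the two edges meeting at P involve m:
2·Area = [((-16)·m − 9·(-20)) + (9·24 − 2·m)] + 962
       = -18·m + 1358 = 1394
⇒ m = -2.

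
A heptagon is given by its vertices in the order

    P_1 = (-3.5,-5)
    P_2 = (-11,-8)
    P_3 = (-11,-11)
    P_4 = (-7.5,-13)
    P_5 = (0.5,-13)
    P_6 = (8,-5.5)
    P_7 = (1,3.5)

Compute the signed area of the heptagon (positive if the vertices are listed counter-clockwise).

156.25

Apply Gauss's area formula: 2A = Σ (x_i·y_{i+1} − x_{i+1}·y_i), indices taken mod 7.
Cross-terms: -27, 33, 60.5, 104, 101.25, 33.5, 7.25  ⇒  Σ = 312.5
Signed area = Σ/2 = 156.25 (positive ⇒ counter-clockwise traversal).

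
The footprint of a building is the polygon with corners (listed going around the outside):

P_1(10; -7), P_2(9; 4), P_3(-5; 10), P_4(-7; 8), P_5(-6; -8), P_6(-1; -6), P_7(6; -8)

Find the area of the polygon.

Apply the shoelace (surveyor's) formula: 2A = Σ (x_i·y_{i+1} − x_{i+1}·y_i), indices taken mod 7.
Σ = (103) + (110) + (30) + (104) + (28) + (44) + (38) = 457
Area = |Σ|/2 = 228.5.

228.5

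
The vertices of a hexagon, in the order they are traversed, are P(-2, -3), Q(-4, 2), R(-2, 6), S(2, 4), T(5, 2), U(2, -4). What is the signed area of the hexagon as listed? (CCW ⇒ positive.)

Apply the surveyor's formula: 2A = Σ (x_i·y_{i+1} − x_{i+1}·y_i), indices taken mod 6.
Σ = (-16) + (-20) + (-20) + (-16) + (-24) + (-14) = -110
Signed area = Σ/2 = -55 (negative ⇒ clockwise traversal).

-55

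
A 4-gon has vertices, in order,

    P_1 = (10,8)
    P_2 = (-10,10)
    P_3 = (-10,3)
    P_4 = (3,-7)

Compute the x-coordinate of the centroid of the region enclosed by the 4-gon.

Apply Gauss's area formula. First the cross-terms c_i = x_i·y_{i+1} − x_{i+1}·y_i:
  180, 70, 61, 94  ⇒  2A = 405, A = 202.5.
Then Σ (x_i + x_{i+1})·c_i = -605, so x̄ = -605 / (6·202.5) = -121/243.

-121/243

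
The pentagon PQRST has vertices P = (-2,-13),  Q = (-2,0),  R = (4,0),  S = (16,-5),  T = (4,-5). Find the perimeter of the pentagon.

54

|PQ| = √((0)² + (13)²) = √169 = 13
|QR| = √((6)² + (0)²) = √36 = 6
|RS| = √((12)² + (-5)²) = √169 = 13
|ST| = √((-12)² + (0)²) = √144 = 12
|TP| = √((-6)² + (-8)²) = √100 = 10
Perimeter = 13 + 6 + 13 + 12 + 10 = 54.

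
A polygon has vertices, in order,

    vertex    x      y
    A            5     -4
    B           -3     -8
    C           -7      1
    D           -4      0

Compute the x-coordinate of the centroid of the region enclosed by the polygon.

Apply the shoelace (surveyor's) formula. First the cross-terms c_i = x_i·y_{i+1} − x_{i+1}·y_i:
  -52, -59, 4, 16  ⇒  2A = -91, A = -45.5.
Then Σ (x_i + x_{i+1})·c_i = 458, so x̄ = 458 / (6·(-45.5)) = -458/273.

-458/273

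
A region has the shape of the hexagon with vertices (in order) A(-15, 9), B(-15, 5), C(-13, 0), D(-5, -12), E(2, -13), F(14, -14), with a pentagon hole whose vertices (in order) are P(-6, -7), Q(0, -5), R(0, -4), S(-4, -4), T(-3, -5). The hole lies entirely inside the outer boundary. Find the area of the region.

Outer boundary:
Apply the surveyor's formula: 2A = Σ (x_i·y_{i+1} − x_{i+1}·y_i), indices taken mod 6.
Σ = (60) + (65) + (156) + (89) + (154) + (-84) = 440
Area = |Σ|/2 = 220.
Hole:
Cross-terms: 30, 0, -16, 8, -9  ⇒  Σ = 13
Area = |Σ|/2 = 6.5.
Net area = 220 − 6.5 = 213.5.

213.5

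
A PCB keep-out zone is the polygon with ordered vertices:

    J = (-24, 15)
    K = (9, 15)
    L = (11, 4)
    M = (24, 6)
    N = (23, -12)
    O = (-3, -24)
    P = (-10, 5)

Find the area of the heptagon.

976.5

Apply the shoelace formula: 2A = Σ (x_i·y_{i+1} − x_{i+1}·y_i), indices taken mod 7.
J→K: (-24)(15) − (9)(15) = -495
K→L: (9)(4) − (11)(15) = -129
L→M: (11)(6) − (24)(4) = -30
M→N: (24)(-12) − (23)(6) = -426
N→O: (23)(-24) − (-3)(-12) = -588
O→P: (-3)(5) − (-10)(-24) = -255
P→J: (-10)(15) − (-24)(5) = -30
Σ = -1953
Area = |Σ|/2 = 976.5.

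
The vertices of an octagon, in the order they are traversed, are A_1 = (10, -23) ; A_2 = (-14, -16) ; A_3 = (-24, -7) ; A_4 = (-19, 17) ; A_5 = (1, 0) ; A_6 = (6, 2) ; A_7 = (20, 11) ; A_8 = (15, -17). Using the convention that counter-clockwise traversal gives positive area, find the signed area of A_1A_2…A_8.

-989

Apply Gauss's area formula: 2A = Σ (x_i·y_{i+1} − x_{i+1}·y_i), indices taken mod 8.
Σ = (-482) + (-286) + (-541) + (-17) + (2) + (26) + (-505) + (-175) = -1978
Signed area = Σ/2 = -989 (negative ⇒ clockwise traversal).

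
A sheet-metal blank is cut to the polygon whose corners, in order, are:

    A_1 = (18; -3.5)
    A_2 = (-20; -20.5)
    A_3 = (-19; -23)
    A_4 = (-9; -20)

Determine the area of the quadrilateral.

98

Σ = (-439) + (70.5) + (173) + (391.5) = 196
Area = |Σ|/2 = 98.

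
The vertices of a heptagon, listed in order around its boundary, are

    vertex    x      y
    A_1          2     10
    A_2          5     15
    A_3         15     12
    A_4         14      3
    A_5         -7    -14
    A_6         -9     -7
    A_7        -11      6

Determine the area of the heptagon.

Apply the shoelace (surveyor's) formula: 2A = Σ (x_i·y_{i+1} − x_{i+1}·y_i), indices taken mod 7.
Σ = (-20) + (-165) + (-123) + (-175) + (-77) + (-131) + (-122) = -813
Area = |Σ|/2 = 406.5.

406.5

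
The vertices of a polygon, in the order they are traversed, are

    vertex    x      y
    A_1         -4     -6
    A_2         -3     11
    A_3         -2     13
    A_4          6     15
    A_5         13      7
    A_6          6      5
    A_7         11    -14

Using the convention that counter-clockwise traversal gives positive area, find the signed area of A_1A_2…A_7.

-289

Apply the surveyor's formula: 2A = Σ (x_i·y_{i+1} − x_{i+1}·y_i), indices taken mod 7.
A_1→A_2: (-4)(11) − (-3)(-6) = -62
A_2→A_3: (-3)(13) − (-2)(11) = -17
A_3→A_4: (-2)(15) − (6)(13) = -108
A_4→A_5: (6)(7) − (13)(15) = -153
A_5→A_6: (13)(5) − (6)(7) = 23
A_6→A_7: (6)(-14) − (11)(5) = -139
A_7→A_1: (11)(-6) − (-4)(-14) = -122
Σ = -578
Signed area = Σ/2 = -289 (negative ⇒ clockwise traversal).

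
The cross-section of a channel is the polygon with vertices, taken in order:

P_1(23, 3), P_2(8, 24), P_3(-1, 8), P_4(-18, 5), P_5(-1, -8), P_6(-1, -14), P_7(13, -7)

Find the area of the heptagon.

649.5

Apply the surveyor's formula: 2A = Σ (x_i·y_{i+1} − x_{i+1}·y_i), indices taken mod 7.
Σ = (528) + (88) + (139) + (149) + (6) + (189) + (200) = 1299
Area = |Σ|/2 = 649.5.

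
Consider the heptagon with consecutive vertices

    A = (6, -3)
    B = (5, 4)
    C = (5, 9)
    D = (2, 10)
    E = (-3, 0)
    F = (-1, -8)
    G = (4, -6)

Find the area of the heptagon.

Apply the shoelace formula: 2A = Σ (x_i·y_{i+1} − x_{i+1}·y_i), indices taken mod 7.
A→B: (6)(4) − (5)(-3) = 39
B→C: (5)(9) − (5)(4) = 25
C→D: (5)(10) − (2)(9) = 32
D→E: (2)(0) − (-3)(10) = 30
E→F: (-3)(-8) − (-1)(0) = 24
F→G: (-1)(-6) − (4)(-8) = 38
G→A: (4)(-3) − (6)(-6) = 24
Σ = 212
Area = |Σ|/2 = 106.

106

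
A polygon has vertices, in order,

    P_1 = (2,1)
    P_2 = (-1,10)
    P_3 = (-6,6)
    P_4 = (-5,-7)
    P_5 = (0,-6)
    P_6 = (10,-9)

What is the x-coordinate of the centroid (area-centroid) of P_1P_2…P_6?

Apply Gauss's area formula. First the cross-terms c_i = x_i·y_{i+1} − x_{i+1}·y_i:
  21, 54, 72, 30, 60, 28  ⇒  2A = 265, A = 132.5.
Then Σ (x_i + x_{i+1})·c_i = -363, so x̄ = -363 / (6·132.5) = -121/265.

-121/265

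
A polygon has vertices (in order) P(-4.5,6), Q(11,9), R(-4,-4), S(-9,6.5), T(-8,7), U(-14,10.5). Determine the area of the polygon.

105.125

Apply the shoelace formula: 2A = Σ (x_i·y_{i+1} − x_{i+1}·y_i), indices taken mod 6.
P→Q: (-4.5)(9) − (11)(6) = -106.5
Q→R: (11)(-4) − (-4)(9) = -8
R→S: (-4)(6.5) − (-9)(-4) = -62
S→T: (-9)(7) − (-8)(6.5) = -11
T→U: (-8)(10.5) − (-14)(7) = 14
U→P: (-14)(6) − (-4.5)(10.5) = -36.75
Σ = -210.25
Area = |Σ|/2 = 105.125.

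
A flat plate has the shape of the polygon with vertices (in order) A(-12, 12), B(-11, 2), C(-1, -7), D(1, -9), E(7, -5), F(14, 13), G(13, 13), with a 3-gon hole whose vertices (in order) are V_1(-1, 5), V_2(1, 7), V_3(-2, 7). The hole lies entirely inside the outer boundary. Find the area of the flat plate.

Outer boundary:
Apply Gauss's area formula: 2A = Σ (x_i·y_{i+1} − x_{i+1}·y_i), indices taken mod 7.
Cross-terms: 108, 79, 16, 58, 161, 13, 312  ⇒  Σ = 747
Area = |Σ|/2 = 373.5.
Hole:
Apply the shoelace (surveyor's) formula: 2A = Σ (x_i·y_{i+1} − x_{i+1}·y_i), indices taken mod 3.
Cross-terms: -12, 21, -3  ⇒  Σ = 6
Area = |Σ|/2 = 3.
Net area = 373.5 − 3 = 370.5.

370.5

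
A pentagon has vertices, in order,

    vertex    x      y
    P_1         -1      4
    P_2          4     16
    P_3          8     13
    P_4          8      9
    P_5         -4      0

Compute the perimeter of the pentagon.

|P_1P_2| = √((5)² + (12)²) = √169 = 13
|P_2P_3| = √((4)² + (-3)²) = √25 = 5
|P_3P_4| = √((0)² + (-4)²) = √16 = 4
|P_4P_5| = √((-12)² + (-9)²) = √225 = 15
|P_5P_1| = √((3)² + (4)²) = √25 = 5
Perimeter = 13 + 5 + 4 + 15 + 5 = 42.

42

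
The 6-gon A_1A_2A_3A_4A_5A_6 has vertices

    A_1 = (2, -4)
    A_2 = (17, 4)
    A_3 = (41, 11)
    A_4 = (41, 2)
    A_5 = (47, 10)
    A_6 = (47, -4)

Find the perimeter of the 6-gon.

120

|A_1A_2| = √((15)² + (8)²) = √289 = 17
|A_2A_3| = √((24)² + (7)²) = √625 = 25
|A_3A_4| = √((0)² + (-9)²) = √81 = 9
|A_4A_5| = √((6)² + (8)²) = √100 = 10
|A_5A_6| = √((0)² + (-14)²) = √196 = 14
|A_6A_1| = √((-45)² + (0)²) = √2025 = 45
Perimeter = 17 + 25 + 9 + 10 + 14 + 45 = 120.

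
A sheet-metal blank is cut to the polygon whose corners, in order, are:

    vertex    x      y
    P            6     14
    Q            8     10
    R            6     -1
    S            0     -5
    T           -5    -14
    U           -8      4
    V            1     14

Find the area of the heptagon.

Σ = (-52) + (-68) + (-30) + (-25) + (-132) + (-116) + (-70) = -493
Area = |Σ|/2 = 246.5.

246.5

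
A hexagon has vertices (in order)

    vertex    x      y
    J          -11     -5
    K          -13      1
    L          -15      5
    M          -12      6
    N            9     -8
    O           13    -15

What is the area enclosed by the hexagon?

J→K: (-11)(1) − (-13)(-5) = -76
K→L: (-13)(5) − (-15)(1) = -50
L→M: (-15)(6) − (-12)(5) = -30
M→N: (-12)(-8) − (9)(6) = 42
N→O: (9)(-15) − (13)(-8) = -31
O→J: (13)(-5) − (-11)(-15) = -230
Σ = -375
Area = |Σ|/2 = 187.5.

187.5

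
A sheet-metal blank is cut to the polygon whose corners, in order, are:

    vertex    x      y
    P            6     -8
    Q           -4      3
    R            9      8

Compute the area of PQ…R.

Apply the shoelace (surveyor's) formula: 2A = Σ (x_i·y_{i+1} − x_{i+1}·y_i), indices taken mod 3.
Σ = (-14) + (-59) + (-120) = -193
Area = |Σ|/2 = 96.5.

96.5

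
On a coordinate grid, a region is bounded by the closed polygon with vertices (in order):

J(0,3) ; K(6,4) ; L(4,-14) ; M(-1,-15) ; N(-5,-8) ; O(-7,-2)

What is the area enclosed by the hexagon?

163

Cross-terms: -18, -100, -74, -67, -46, -21  ⇒  Σ = -326
Area = |Σ|/2 = 163.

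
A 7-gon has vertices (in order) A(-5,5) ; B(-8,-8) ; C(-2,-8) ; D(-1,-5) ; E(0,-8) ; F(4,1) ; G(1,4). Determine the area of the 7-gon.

105

A→B: (-5)(-8) − (-8)(5) = 80
B→C: (-8)(-8) − (-2)(-8) = 48
C→D: (-2)(-5) − (-1)(-8) = 2
D→E: (-1)(-8) − (0)(-5) = 8
E→F: (0)(1) − (4)(-8) = 32
F→G: (4)(4) − (1)(1) = 15
G→A: (1)(5) − (-5)(4) = 25
Σ = 210
Area = |Σ|/2 = 105.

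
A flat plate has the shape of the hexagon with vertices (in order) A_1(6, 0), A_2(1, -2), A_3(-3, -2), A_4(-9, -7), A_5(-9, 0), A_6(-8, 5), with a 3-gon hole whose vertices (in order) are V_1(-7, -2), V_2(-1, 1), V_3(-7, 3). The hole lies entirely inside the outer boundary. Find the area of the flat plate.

Outer boundary:
Σ = (-12) + (-8) + (3) + (-63) + (-45) + (-30) = -155
Area = |Σ|/2 = 77.5.
Hole:
Apply the shoelace (surveyor's) formula: 2A = Σ (x_i·y_{i+1} − x_{i+1}·y_i), indices taken mod 3.
V_1→V_2: (-7)(1) − (-1)(-2) = -9
V_2→V_3: (-1)(3) − (-7)(1) = 4
V_3→V_1: (-7)(-2) − (-7)(3) = 35
Σ = 30
Area = |Σ|/2 = 15.
Net area = 77.5 − 15 = 62.5.

62.5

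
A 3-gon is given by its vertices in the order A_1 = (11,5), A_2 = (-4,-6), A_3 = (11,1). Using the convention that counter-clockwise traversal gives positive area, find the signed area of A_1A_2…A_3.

30

A_1→A_2: (11)(-6) − (-4)(5) = -46
A_2→A_3: (-4)(1) − (11)(-6) = 62
A_3→A_1: (11)(5) − (11)(1) = 44
Σ = 60
Signed area = Σ/2 = 30 (positive ⇒ counter-clockwise traversal).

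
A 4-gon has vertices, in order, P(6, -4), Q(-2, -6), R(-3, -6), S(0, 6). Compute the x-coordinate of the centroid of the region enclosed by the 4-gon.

77/78

Apply Gauss's area formula. First the cross-terms c_i = x_i·y_{i+1} − x_{i+1}·y_i:
  -44, -6, -18, -36  ⇒  2A = -104, A = -52.
Then Σ (x_i + x_{i+1})·c_i = -308, so x̄ = -308 / (6·(-52)) = 77/78.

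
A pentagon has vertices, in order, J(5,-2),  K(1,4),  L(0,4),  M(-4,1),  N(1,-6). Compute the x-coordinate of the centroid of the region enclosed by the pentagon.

19/31

Apply the surveyor's formula. First the cross-terms c_i = x_i·y_{i+1} − x_{i+1}·y_i:
  22, 4, 16, 23, 28  ⇒  2A = 93, A = 46.5.
Then Σ (x_i + x_{i+1})·c_i = 171, so x̄ = 171 / (6·46.5) = 19/31.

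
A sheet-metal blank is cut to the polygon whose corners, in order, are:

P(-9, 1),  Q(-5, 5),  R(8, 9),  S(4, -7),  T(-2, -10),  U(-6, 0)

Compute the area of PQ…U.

Σ = (-40) + (-85) + (-92) + (-54) + (-60) + (-6) = -337
Area = |Σ|/2 = 168.5.

168.5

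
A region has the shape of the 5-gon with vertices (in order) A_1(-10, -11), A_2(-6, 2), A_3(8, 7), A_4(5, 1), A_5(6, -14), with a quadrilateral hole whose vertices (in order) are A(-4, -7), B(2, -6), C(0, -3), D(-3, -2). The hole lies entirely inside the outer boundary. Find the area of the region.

Outer boundary:
Σ = (-86) + (-58) + (-27) + (-76) + (-206) = -453
Area = |Σ|/2 = 226.5.
Hole:
Apply Gauss's area formula: 2A = Σ (x_i·y_{i+1} − x_{i+1}·y_i), indices taken mod 4.
Σ = (38) + (-6) + (-9) + (13) = 36
Area = |Σ|/2 = 18.
Net area = 226.5 − 18 = 208.5.

208.5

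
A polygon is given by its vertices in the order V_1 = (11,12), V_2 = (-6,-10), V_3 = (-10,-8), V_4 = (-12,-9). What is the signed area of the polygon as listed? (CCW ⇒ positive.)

Σ = (-38) + (-52) + (-6) + (-45) = -141
Signed area = Σ/2 = -70.5 (negative ⇒ clockwise traversal).

-70.5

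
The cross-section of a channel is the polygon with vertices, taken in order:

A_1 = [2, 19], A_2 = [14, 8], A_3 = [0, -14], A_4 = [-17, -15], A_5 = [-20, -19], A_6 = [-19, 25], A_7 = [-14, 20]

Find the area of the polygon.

929

Σ = (-250) + (-196) + (-238) + (23) + (-861) + (-30) + (-306) = -1858
Area = |Σ|/2 = 929.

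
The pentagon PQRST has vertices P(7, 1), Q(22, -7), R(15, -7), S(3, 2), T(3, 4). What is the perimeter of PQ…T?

46

|PQ| = √((15)² + (-8)²) = √289 = 17
|QR| = √((-7)² + (0)²) = √49 = 7
|RS| = √((-12)² + (9)²) = √225 = 15
|ST| = √((0)² + (2)²) = √4 = 2
|TP| = √((4)² + (-3)²) = √25 = 5
Perimeter = 17 + 7 + 15 + 2 + 5 = 46.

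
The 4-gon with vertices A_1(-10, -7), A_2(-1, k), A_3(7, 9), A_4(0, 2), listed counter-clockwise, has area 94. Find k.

-10

The doubled signed area Σ (x_i y_{i+1} − x_{i+1} y_i) is linear in k.
With k=0 it equals 18; the coefficient of k is -17 (from the two edges through A_2).
So -17·k + 18 = 2·94 = 188 ⇒ k = -10.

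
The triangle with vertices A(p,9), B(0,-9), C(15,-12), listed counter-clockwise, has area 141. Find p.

4

Write out the shoelace sum; only the two edges meeting at A involve p:
2·Area = [(15·9 − p·(-12)) + (p·(-9) − 0·9)] + 135
       = 3·p + 270 = 282
⇒ p = 4.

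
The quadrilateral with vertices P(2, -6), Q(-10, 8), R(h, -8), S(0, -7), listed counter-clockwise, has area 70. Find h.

Write out the shoelace sum; only the two edges meeting at R involve h:
2·Area = [((-10)·(-8) − h·8) + (h·(-7) − 0·(-8))] + -30
       = -15·h + 50 = 140
⇒ h = -6.

-6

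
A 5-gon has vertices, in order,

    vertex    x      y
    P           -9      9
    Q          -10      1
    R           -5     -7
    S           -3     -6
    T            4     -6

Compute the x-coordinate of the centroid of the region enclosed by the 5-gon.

Apply Gauss's area formula. First the cross-terms c_i = x_i·y_{i+1} − x_{i+1}·y_i:
  81, 75, 9, 42, -18  ⇒  2A = 189, A = 94.5.
Then Σ (x_i + x_{i+1})·c_i = -2604, so x̄ = -2604 / (6·94.5) = -124/27.

-124/27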